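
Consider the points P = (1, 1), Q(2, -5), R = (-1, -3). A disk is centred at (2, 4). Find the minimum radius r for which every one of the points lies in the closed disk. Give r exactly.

9

The required radius is the distance from (2, 4) to the farthest point.
Squared distances: 10, 81, 58.
Maximum is 81, attained at Q.
r = √81 = 9.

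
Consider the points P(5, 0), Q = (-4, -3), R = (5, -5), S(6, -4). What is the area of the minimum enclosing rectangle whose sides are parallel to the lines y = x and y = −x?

In coordinates u = x + y, v = x − y the rectangle is axis-aligned; the map (x,y)→(u,v) scales areas by 2.
u-values: 5, -7, 0, 2; range = 5 − (-7) = 12.
v-values: 5, -1, 10, 10; range = 10 − (-1) = 11.
Area = (12 × 11) / 2 = 66.

66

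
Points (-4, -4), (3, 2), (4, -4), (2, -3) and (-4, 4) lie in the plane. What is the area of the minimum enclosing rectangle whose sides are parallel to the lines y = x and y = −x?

104

In coordinates u = x + y, v = x − y the rectangle is axis-aligned; the map (x,y)→(u,v) scales areas by 2.
u-values: -8, 5, 0, -1, 0; range = 5 − (-8) = 13.
v-values: 0, 1, 8, 5, -8; range = 8 − (-8) = 16.
Area = (13 × 16) / 2 = 104.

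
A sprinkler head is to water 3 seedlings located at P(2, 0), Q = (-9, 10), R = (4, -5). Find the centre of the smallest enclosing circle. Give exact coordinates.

(-2.5, 2.5)

Side lengths²: PQ² = 221, PR² = 29, QR² = 394.
Since QR² = 394 ≥ 221 + 29 = 250, the angle opposite QR is not acute, so the smallest enclosing circle has QR as diameter.
Centre = midpoint of QR = (-2.5, 2.5), r² = 394/4 = 98.5.
Centre = (-2.5, 2.5).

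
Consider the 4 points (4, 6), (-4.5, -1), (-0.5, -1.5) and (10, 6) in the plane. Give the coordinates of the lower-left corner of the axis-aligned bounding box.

(-4.5, -1.5)

x-range [-4.5, 10], y-range [-1.5, 6].
The lower-left corner is (-4.5, -1.5).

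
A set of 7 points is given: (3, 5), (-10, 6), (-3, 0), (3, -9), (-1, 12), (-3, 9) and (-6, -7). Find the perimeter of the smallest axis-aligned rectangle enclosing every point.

Width = max x − min x = 3 − (-10) = 13.
Height = max y − min y = 12 − (-9) = 21.
Perimeter = 2(13 + 21) = 68.

68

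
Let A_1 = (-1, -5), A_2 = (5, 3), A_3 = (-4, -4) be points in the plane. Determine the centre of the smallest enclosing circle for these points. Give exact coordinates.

Side lengths²: A_1A_2² = 100, A_1A_3² = 10, A_2A_3² = 130.
Since A_2A_3² = 130 ≥ 100 + 10 = 110, the angle opposite A_2A_3 is not acute, so the smallest enclosing circle has A_2A_3 as diameter.
Centre = midpoint of A_2A_3 = (0.5, -0.5), r² = 130/4 = 32.5.
Centre = (0.5, -0.5).

(0.5, -0.5)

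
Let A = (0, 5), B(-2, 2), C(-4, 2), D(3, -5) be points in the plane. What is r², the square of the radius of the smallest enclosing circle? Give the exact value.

2725/98

The minimum enclosing circle is determined by three boundary points: A, C, D.
Their circumcentre is (11/14, -3/14) with r² = 2725/98.
The farthest remaining point B is at distance² 1241/98 ≤ 2725/98.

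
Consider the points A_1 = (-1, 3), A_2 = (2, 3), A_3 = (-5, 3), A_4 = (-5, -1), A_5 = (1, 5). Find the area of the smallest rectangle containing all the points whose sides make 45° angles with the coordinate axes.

In coordinates u = x + y, v = x − y the rectangle is axis-aligned; the map (x,y)→(u,v) scales areas by 2.
u-values: 2, 5, -2, -6, 6; range = 6 − (-6) = 12.
v-values: -4, -1, -8, -4, -4; range = -1 − (-8) = 7.
Area = (12 × 7) / 2 = 42.

42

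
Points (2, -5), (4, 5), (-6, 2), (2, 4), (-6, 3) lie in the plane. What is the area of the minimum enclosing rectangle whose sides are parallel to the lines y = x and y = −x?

In coordinates u = x + y, v = x − y the rectangle is axis-aligned; the map (x,y)→(u,v) scales areas by 2.
u-values: -3, 9, -4, 6, -3; range = 9 − (-4) = 13.
v-values: 7, -1, -8, -2, -9; range = 7 − (-9) = 16.
Area = (13 × 16) / 2 = 104.

104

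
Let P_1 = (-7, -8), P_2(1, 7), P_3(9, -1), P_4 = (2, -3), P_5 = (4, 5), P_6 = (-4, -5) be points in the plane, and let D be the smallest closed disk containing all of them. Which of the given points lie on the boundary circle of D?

P_1, P_2, P_3

The minimum enclosing circle is determined by three boundary points: P_1, P_2, P_3.
Their circumcentre is (-3/46, -95/46) with r² = 88145/1058.
The farthest remaining point P_5 is at distance² 70297/1058 ≤ 88145/1058.
The points at distance exactly r from the centre are P_1, P_2, P_3 — 3 points.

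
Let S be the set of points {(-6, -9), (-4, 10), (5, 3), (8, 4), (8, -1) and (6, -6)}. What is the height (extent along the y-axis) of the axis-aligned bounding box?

19

max y = 10, min y = -9, so height = 19.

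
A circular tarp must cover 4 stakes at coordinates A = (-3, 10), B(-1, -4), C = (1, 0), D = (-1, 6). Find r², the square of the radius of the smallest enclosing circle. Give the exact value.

50

The minimum enclosing circle of a finite set is fixed by two of the points (as a diameter) or three (as a circumcircle).
The farthest pair is A–B with squared distance 200. The circle on this segment as diameter has centre (-2, 3) and r² = 200/4 = 50.
Check C: distance² to centre = 18 ≤ 50, so it lies inside.
All remaining points lie in this disk, and no smaller disk contains both endpoints, so this is the minimum enclosing circle.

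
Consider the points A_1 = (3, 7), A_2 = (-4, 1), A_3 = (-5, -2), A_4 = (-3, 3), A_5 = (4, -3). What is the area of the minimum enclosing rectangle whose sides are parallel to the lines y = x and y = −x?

In coordinates u = x + y, v = x − y the rectangle is axis-aligned; the map (x,y)→(u,v) scales areas by 2.
u-values: 10, -3, -7, 0, 1; range = 10 − (-7) = 17.
v-values: -4, -5, -3, -6, 7; range = 7 − (-6) = 13.
Area = (17 × 13) / 2 = 110.5.

110.5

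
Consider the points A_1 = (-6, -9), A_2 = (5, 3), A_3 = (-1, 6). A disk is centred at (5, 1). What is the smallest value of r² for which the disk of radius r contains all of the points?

221

The required radius is the distance from (5, 1) to the farthest point.
Squared distances: 221, 4, 61.
Maximum is 221, attained at A_1.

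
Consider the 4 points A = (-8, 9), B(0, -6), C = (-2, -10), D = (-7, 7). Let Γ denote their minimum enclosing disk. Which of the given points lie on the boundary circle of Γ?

The minimum enclosing circle of a finite set is fixed by two of the points (as a diameter) or three (as a circumcircle).
The farthest pair is A–C with squared distance 397. The circle on this segment as diameter has centre (-5, -0.5) and r² = 397/4 = 99.25.
Check B: distance² to centre = 55.25 ≤ 99.25, so it lies inside.
All remaining points lie in this disk, and no smaller disk contains both endpoints, so this is the minimum enclosing circle.
The points at distance exactly r from the centre are A, C — 2 points.

A, C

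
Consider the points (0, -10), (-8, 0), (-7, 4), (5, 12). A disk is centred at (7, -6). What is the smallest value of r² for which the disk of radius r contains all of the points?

328

The required radius is the distance from (7, -6) to the farthest point.
Squared distances: 65, 261, 296, 328.
Maximum is 328, attained at (5, 12).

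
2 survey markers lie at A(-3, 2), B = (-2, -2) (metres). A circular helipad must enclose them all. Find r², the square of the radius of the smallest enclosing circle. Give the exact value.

The smallest circle enclosing two points has them as diameter endpoints.
Centre = midpoint = (-2.5, 0); r² = |AB|²/4 = 17/4 = 4.25.

4.25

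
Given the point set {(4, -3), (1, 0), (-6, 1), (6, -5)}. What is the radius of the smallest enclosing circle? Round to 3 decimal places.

6.708

The minimum enclosing circle of a finite set is fixed by two of the points (as a diameter) or three (as a circumcircle).
The farthest pair is (-6, 1)–(6, -5) with squared distance 180. The circle on this segment as diameter has centre (0, -2) and r² = 180/4 = 45.
Check (4, -3): distance² to centre = 17 ≤ 45, so it lies inside.
All remaining points lie in this disk, and no smaller disk contains both endpoints, so this is the minimum enclosing circle.
r = √45 ≈ 6.708.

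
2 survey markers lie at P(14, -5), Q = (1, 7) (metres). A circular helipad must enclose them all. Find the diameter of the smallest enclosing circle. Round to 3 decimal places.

17.692

The smallest circle enclosing two points has them as diameter endpoints.
Centre = midpoint = (7.5, 1); r² = |PQ|²/4 = 313/4 = 78.25.
Diameter = 2r = 2√(78.25) ≈ 17.692.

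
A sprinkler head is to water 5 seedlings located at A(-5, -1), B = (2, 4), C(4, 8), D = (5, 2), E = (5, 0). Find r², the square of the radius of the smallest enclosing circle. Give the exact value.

The minimum enclosing circle of a finite set is fixed by two of the points (as a diameter) or three (as a circumcircle).
The minimum enclosing circle is determined by three boundary points: A, C, E.
Their circumcentre is (-7/18, 61/18) with r² = 6565/162.
The farthest remaining point D is at distance² 5017/162 ≤ 6565/162.

6565/162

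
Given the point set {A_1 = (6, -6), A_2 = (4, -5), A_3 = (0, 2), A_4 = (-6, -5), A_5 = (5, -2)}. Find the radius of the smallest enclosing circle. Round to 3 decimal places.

The minimum enclosing circle of a finite set is fixed by two of the points (as a diameter) or three (as a circumcircle).
The minimum enclosing circle is determined by three boundary points: A_1, A_3, A_4.
Their circumcentre is (1/9, -25/6) with r² = 12325/324.
The farthest remaining point A_5 is at distance² 9265/324 ≤ 12325/324.
r = √(12325/324) ≈ 6.168.

6.168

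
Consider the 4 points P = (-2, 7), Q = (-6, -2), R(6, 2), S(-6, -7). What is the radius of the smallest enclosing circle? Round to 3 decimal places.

7.805

A smallest enclosing disk is always determined by at most three of the input points on its boundary.
The minimum enclosing circle is determined by three boundary points: P, R, S.
Their circumcentre is (-57/44, -17/22) with r² = 117925/1936.
The farthest remaining point Q is at distance² 45765/1936 ≤ 117925/1936.
r = √(117925/1936) ≈ 7.805.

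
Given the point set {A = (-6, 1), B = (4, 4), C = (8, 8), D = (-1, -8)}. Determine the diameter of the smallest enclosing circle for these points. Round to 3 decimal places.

18.375

The minimum enclosing circle of a finite set is fixed by two of the points (as a diameter) or three (as a circumcircle).
The minimum enclosing circle is determined by three boundary points: A, C, D.
Their circumcentre is (145/46, 9/46) with r² = 89305/1058.
The farthest remaining point B is at distance² 16073/1058 ≤ 89305/1058.
Diameter = 2r = 2√(89305/1058) ≈ 18.375.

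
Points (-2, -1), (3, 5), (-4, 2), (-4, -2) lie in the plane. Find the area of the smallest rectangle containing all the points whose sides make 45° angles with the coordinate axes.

35

In coordinates u = x + y, v = x − y the rectangle is axis-aligned; the map (x,y)→(u,v) scales areas by 2.
u-values: -3, 8, -2, -6; range = 8 − (-6) = 14.
v-values: -1, -2, -6, -2; range = -1 − (-6) = 5.
Area = (14 × 5) / 2 = 35.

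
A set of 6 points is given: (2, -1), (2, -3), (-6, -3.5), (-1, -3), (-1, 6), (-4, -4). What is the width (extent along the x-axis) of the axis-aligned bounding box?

8

max x = 2, min x = -6, so width = 8.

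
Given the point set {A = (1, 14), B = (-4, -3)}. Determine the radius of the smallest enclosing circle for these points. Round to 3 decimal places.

8.860

The smallest circle enclosing two points has them as diameter endpoints.
Centre = midpoint = (-1.5, 5.5); r² = |AB|²/4 = 314/4 = 78.5.
r = √(78.5) ≈ 8.860.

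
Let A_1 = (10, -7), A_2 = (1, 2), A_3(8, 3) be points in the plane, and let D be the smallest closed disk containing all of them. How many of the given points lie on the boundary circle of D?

2

Side lengths²: A_1A_2² = 162, A_1A_3² = 104, A_2A_3² = 50.
Since A_1A_2² = 162 ≥ 104 + 50 = 154, the angle opposite A_1A_2 is not acute, so the smallest enclosing circle has A_1A_2 as diameter.
Centre = midpoint of A_1A_2 = (5.5, -2.5), r² = 162/4 = 40.5.
The points at distance exactly r from the centre are A_1, A_2 — 2 points.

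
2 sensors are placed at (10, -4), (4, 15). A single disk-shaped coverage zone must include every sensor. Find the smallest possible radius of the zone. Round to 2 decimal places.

The smallest circle enclosing two points has them as diameter endpoints.
Centre = midpoint = (7, 5.5); r² = |(10, -4)−(4, 15)|²/4 = 397/4 = 99.25.
r = √(99.25) ≈ 9.96.

9.96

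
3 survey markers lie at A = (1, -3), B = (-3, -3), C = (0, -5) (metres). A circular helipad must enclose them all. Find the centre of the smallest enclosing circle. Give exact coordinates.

(-1, -3.25)

Side lengths²: AB² = 16, AC² = 5, BC² = 13.
Since AB² = 16 < 13 + 5 = 18, the triangle is acute, so the smallest enclosing circle is the circumcircle.
Circumcentre = (-1, -3.25), r² = 4.0625.
Centre = (-1, -3.25).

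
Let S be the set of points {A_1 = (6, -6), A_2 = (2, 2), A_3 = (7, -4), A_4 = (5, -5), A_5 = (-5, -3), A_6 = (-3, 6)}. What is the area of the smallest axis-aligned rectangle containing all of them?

x ranges over [-5, 7], width 12.
y ranges over [-6, 6], height 12.
Area = 12 × 12 = 144.

144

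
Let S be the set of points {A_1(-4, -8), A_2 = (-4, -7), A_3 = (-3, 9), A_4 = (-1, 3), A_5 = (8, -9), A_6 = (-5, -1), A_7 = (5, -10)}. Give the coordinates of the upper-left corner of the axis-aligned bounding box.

(-5, 9)

x-range [-5, 8], y-range [-10, 9].
The upper-left corner is (-5, 9).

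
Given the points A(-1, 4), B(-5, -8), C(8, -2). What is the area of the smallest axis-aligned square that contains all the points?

169

The bounding box has width 13 and height 12.
An axis-aligned square enclosing the set must have side ≥ max(width, height).
So the minimum side is max(13, 12) = 13.
Area = 13² = 169.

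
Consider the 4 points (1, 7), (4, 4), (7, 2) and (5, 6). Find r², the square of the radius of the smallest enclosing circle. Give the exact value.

The farthest pair is (1, 7)–(7, 2) with squared distance 61. The circle on this segment as diameter has centre (4, 4.5) and r² = 61/4 = 15.25.
Check (4, 4): distance² to centre = 0.25 ≤ 15.25, so it lies inside.
All remaining points lie in this disk, and no smaller disk contains both endpoints, so this is the minimum enclosing circle.

15.25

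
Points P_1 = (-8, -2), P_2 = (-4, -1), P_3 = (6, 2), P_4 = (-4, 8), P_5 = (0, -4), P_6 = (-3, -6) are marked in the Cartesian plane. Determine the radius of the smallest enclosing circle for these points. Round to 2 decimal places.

A smallest enclosing disk is always determined by at most three of the input points on its boundary.
The minimum enclosing circle is determined by three boundary points: P_1, P_3, P_4.
Their circumcentre is (-41/31, 35/31) with r² = 52258/961.
The farthest remaining point P_6 is at distance² 51545/961 ≤ 52258/961.
r = √(52258/961) ≈ 7.37.

7.37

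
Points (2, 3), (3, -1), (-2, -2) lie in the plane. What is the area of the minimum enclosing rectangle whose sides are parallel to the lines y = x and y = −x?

22.5

In coordinates u = x + y, v = x − y the rectangle is axis-aligned; the map (x,y)→(u,v) scales areas by 2.
u-values: 5, 2, -4; range = 5 − (-4) = 9.
v-values: -1, 4, 0; range = 4 − (-1) = 5.
Area = (9 × 5) / 2 = 22.5.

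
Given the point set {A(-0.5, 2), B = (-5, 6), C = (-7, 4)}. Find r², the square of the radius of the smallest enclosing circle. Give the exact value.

Side lengths²: AB² = 36.25, AC² = 46.25, BC² = 8.
Since AC² = 46.25 ≥ 36.25 + 8 = 44.25, the angle opposite AC is not acute, so the smallest enclosing circle has AC as diameter.
Centre = midpoint of AC = (-3.75, 3), r² = 46.25/4 = 11.5625.

11.5625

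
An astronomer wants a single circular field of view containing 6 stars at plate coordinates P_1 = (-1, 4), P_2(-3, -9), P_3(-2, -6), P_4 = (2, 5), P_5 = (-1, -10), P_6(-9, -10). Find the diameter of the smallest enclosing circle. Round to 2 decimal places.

18.60

The farthest pair is P_4–P_6 with squared distance 346. The circle on this segment as diameter has centre (-3.5, -2.5) and r² = 346/4 = 86.5.
Check P_1: distance² to centre = 48.5 ≤ 86.5, so it lies inside.
All remaining points lie in this disk, and no smaller disk contains both endpoints, so this is the minimum enclosing circle.
Diameter = 2r = 2√(86.5) ≈ 18.60.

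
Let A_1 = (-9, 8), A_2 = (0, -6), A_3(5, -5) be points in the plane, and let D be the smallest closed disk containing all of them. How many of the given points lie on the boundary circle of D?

2

Side lengths²: A_1A_2² = 277, A_1A_3² = 365, A_2A_3² = 26.
Since A_1A_3² = 365 ≥ 277 + 26 = 303, the angle opposite A_1A_3 is not acute, so the smallest enclosing circle has A_1A_3 as diameter.
Centre = midpoint of A_1A_3 = (-2, 1.5), r² = 365/4 = 91.25.
The points at distance exactly r from the centre are A_1, A_3 — 2 points.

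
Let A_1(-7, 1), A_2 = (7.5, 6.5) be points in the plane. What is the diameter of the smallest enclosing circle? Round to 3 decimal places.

15.508

The smallest circle enclosing two points has them as diameter endpoints.
Centre = midpoint = (0.25, 3.75); r² = |A_1A_2|²/4 = 240.5/4 = 60.125.
Diameter = 2r = 2√(60.125) ≈ 15.508.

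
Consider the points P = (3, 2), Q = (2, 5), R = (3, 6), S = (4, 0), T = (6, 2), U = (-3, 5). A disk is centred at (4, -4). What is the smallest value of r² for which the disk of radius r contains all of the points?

130

The required radius is the distance from (4, -4) to the farthest point.
Squared distances: 37, 85, 101, 16, 40, 130.
Maximum is 130, attained at U.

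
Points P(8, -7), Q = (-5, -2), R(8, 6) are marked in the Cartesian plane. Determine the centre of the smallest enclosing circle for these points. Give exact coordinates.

Side lengths²: PQ² = 194, PR² = 169, QR² = 233.
Since QR² = 233 < 194 + 169 = 363, the triangle is acute, so the smallest enclosing circle is the circumcircle.
Circumcentre = (79/26, -0.5), r² = 22601/338.
Centre = (79/26, -0.5).

(79/26, -0.5)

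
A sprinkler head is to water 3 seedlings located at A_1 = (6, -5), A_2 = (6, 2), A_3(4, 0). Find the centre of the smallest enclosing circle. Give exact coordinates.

(6, -1.5)

Side lengths²: A_1A_2² = 49, A_1A_3² = 29, A_2A_3² = 8.
Since A_1A_2² = 49 ≥ 29 + 8 = 37, the angle opposite A_1A_2 is not acute, so the smallest enclosing circle has A_1A_2 as diameter.
Centre = midpoint of A_1A_2 = (6, -1.5), r² = 49/4 = 12.25.
Centre = (6, -1.5).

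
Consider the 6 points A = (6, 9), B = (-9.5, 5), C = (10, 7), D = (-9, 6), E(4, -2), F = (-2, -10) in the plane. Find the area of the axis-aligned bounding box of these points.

x ranges over [-9.5, 10], width 19.5.
y ranges over [-10, 9], height 19.
Area = 19.5 × 19 = 370.5.

370.5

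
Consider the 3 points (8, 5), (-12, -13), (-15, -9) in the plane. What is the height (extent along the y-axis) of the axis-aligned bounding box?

max y = 5, min y = -13, so height = 18.

18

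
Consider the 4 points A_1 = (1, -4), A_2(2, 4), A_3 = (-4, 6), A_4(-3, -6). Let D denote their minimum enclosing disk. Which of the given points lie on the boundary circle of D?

A_2, A_3, A_4

The minimum enclosing circle of a finite set is fixed by two of the points (as a diameter) or three (as a circumcircle).
The minimum enclosing circle is determined by three boundary points: A_2, A_3, A_4.
Their circumcentre is (-37/14, 1/14) with r² = 3625/98.
The farthest remaining point A_1 is at distance² 2925/98 ≤ 3625/98.
The points at distance exactly r from the centre are A_2, A_3, A_4 — 3 points.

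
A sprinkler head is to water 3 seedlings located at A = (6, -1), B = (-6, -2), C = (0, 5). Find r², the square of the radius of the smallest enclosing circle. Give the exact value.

Side lengths²: AB² = 145, AC² = 72, BC² = 85.
Since AB² = 145 < 85 + 72 = 157, the triangle is acute, so the smallest enclosing circle is the circumcircle.
Circumcentre = (-1/26, -27/26), r² = 12325/338.

12325/338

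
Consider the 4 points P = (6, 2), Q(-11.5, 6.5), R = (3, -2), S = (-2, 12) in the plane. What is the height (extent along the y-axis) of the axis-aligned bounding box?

14

max y = 12, min y = -2, so height = 14.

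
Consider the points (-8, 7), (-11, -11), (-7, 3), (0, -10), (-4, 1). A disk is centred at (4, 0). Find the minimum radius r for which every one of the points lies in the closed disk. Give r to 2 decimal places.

18.60

The required radius is the distance from (4, 0) to the farthest point.
Squared distances: 193, 346, 130, 116, 65.
Maximum is 346, attained at (-11, -11).
r = √346 ≈ 18.60.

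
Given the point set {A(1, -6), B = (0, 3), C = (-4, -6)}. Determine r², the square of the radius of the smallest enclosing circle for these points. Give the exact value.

3977/162

Side lengths²: AB² = 82, AC² = 25, BC² = 97.
Since BC² = 97 < 82 + 25 = 107, the triangle is acute, so the smallest enclosing circle is the circumcircle.
Circumcentre = (-1.5, -31/18), r² = 3977/162.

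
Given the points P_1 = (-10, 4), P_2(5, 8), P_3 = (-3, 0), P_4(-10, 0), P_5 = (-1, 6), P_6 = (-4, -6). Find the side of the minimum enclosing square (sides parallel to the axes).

The bounding box has width 15 and height 14.
An axis-aligned square enclosing the set must have side ≥ max(width, height).
So the minimum side is max(15, 14) = 15.

15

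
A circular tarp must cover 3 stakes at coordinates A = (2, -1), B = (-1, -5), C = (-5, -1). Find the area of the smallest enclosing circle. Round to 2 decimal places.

39.27

Side lengths²: AB² = 25, AC² = 49, BC² = 32.
Since AC² = 49 < 32 + 25 = 57, the triangle is acute, so the smallest enclosing circle is the circumcircle.
Circumcentre = (-1.5, -1.5), r² = 12.5.
Area = π·r² = π·12.5 ≈ 39.27.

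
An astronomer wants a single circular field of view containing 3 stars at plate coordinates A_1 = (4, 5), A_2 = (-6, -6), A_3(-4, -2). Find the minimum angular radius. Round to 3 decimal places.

7.433

Side lengths²: A_1A_2² = 221, A_1A_3² = 113, A_2A_3² = 20.
Since A_1A_2² = 221 ≥ 113 + 20 = 133, the angle opposite A_1A_2 is not acute, so the smallest enclosing circle has A_1A_2 as diameter.
Centre = midpoint of A_1A_2 = (-1, -0.5), r² = 221/4 = 55.25.
r = √(55.25) ≈ 7.433.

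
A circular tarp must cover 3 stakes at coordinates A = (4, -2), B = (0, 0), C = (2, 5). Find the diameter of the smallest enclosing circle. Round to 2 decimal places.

7.28

Side lengths²: AB² = 20, AC² = 53, BC² = 29.
Since AC² = 53 ≥ 29 + 20 = 49, the angle opposite AC is not acute, so the smallest enclosing circle has AC as diameter.
Centre = midpoint of AC = (3, 1.5), r² = 53/4 = 13.25.
Diameter = 2r = 2√(13.25) ≈ 7.28.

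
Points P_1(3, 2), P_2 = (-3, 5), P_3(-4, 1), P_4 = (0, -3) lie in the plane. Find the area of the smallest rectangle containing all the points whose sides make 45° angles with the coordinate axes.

44

In coordinates u = x + y, v = x − y the rectangle is axis-aligned; the map (x,y)→(u,v) scales areas by 2.
u-values: 5, 2, -3, -3; range = 5 − (-3) = 8.
v-values: 1, -8, -5, 3; range = 3 − (-8) = 11.
Area = (8 × 11) / 2 = 44.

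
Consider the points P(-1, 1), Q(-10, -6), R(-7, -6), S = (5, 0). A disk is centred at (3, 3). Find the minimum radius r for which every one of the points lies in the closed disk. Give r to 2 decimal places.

15.81

The required radius is the distance from (3, 3) to the farthest point.
Squared distances: 20, 250, 181, 13.
Maximum is 250, attained at Q.
r = √250 ≈ 15.81.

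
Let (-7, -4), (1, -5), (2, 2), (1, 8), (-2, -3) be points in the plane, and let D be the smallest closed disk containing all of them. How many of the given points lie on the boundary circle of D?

3

By Welzl's lemma the MEC is supported by two points (diametrically opposite) or three points (on a circumcircle).
The minimum enclosing circle is determined by three boundary points: (-7, -4), (1, -5), (1, 8).
Their circumcentre is (-2.25, 1.5) with r² = 52.8125.
The farthest remaining point (-2, -3) is at distance² 20.3125 ≤ 52.8125.
The points at distance exactly r from the centre are (-7, -4), (1, -5), (1, 8) — 3 points.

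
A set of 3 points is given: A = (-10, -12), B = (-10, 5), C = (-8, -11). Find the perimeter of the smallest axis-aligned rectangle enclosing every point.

38

Width = max x − min x = -8 − (-10) = 2.
Height = max y − min y = 5 − (-12) = 17.
Perimeter = 2(2 + 17) = 38.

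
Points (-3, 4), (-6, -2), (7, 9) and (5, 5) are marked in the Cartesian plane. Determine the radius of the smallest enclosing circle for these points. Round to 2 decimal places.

8.51

The minimum enclosing circle of a finite set is fixed by two of the points (as a diameter) or three (as a circumcircle).
The farthest pair is (-6, -2)–(7, 9) with squared distance 290. The circle on this segment as diameter has centre (0.5, 3.5) and r² = 290/4 = 72.5.
Check (-3, 4): distance² to centre = 12.5 ≤ 72.5, so it lies inside.
All remaining points lie in this disk, and no smaller disk contains both endpoints, so this is the minimum enclosing circle.
r = √(72.5) ≈ 8.51.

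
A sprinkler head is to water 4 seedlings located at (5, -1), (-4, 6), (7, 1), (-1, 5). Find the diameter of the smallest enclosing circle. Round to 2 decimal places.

12.08

A smallest enclosing disk is always determined by at most three of the input points on its boundary.
The farthest pair is (-4, 6)–(7, 1) with squared distance 146. The circle on this segment as diameter has centre (1.5, 3.5) and r² = 146/4 = 36.5.
Check (5, -1): distance² to centre = 32.5 ≤ 36.5, so it lies inside.
All remaining points lie in this disk, and no smaller disk contains both endpoints, so this is the minimum enclosing circle.
Diameter = 2r = 2√(36.5) ≈ 12.08.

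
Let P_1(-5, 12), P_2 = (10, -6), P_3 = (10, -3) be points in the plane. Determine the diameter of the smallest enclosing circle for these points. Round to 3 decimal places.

Side lengths²: P_1P_2² = 549, P_1P_3² = 450, P_2P_3² = 9.
Since P_1P_2² = 549 ≥ 450 + 9 = 459, the angle opposite P_1P_2 is not acute, so the smallest enclosing circle has P_1P_2 as diameter.
Centre = midpoint of P_1P_2 = (2.5, 3), r² = 549/4 = 137.25.
Diameter = 2r = 2√(137.25) ≈ 23.431.

23.431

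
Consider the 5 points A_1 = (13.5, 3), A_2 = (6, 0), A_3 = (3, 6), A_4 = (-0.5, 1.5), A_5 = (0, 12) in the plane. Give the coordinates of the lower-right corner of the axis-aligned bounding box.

(13.5, 0)

x-range [-0.5, 13.5], y-range [0, 12].
The lower-right corner is (13.5, 0).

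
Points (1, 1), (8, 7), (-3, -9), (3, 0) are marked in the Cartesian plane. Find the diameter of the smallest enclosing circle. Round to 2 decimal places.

The minimum enclosing circle of a finite set is fixed by two of the points (as a diameter) or three (as a circumcircle).
The farthest pair is (8, 7)–(-3, -9) with squared distance 377. The circle on this segment as diameter has centre (2.5, -1) and r² = 377/4 = 94.25.
Check (1, 1): distance² to centre = 6.25 ≤ 94.25, so it lies inside.
All remaining points lie in this disk, and no smaller disk contains both endpoints, so this is the minimum enclosing circle.
Diameter = 2r = 2√(94.25) ≈ 19.42.

19.42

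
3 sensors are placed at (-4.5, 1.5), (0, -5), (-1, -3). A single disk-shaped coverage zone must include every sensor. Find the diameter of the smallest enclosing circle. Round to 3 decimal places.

Call the three points A, B, C in the order given.
Side lengths²: AB² = 62.5, AC² = 32.5, BC² = 5.
Since AB² = 62.5 ≥ 32.5 + 5 = 37.5, the angle opposite AB is not acute, so the smallest enclosing circle has AB as diameter.
Centre = midpoint of AB = (-2.25, -1.75), r² = 62.5/4 = 15.625.
Diameter = 2r = 2√(15.625) ≈ 7.906.

7.906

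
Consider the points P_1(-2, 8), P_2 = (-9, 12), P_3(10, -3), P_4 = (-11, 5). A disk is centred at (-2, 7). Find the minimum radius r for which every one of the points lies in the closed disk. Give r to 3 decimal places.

15.620

The required radius is the distance from (-2, 7) to the farthest point.
Squared distances: 1, 74, 244, 85.
Maximum is 244, attained at P_3.
r = √244 ≈ 15.620.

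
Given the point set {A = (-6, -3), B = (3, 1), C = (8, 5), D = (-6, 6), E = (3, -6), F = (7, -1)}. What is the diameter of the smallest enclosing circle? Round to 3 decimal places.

The minimum enclosing circle is determined by three boundary points: A, C, D.
Their circumcentre is (5/7, 1.5) with r² = 12805/196.
The farthest remaining point E is at distance² 12049/196 ≤ 12805/196.
Diameter = 2r = 2√(12805/196) ≈ 16.166.

16.166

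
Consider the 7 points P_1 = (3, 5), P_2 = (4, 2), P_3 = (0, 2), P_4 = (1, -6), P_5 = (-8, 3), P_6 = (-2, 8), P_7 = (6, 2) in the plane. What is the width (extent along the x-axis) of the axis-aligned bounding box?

max x = 6, min x = -8, so width = 14.

14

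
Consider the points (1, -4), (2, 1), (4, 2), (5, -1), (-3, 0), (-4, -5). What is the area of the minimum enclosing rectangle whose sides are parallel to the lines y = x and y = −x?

67.5

In coordinates u = x + y, v = x − y the rectangle is axis-aligned; the map (x,y)→(u,v) scales areas by 2.
u-values: -3, 3, 6, 4, -3, -9; range = 6 − (-9) = 15.
v-values: 5, 1, 2, 6, -3, 1; range = 6 − (-3) = 9.
Area = (15 × 9) / 2 = 67.5.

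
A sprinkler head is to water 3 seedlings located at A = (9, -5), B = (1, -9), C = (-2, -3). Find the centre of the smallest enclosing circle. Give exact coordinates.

(3.5, -4)

Side lengths²: AB² = 80, AC² = 125, BC² = 45.
Since AC² = 125 ≥ 80 + 45 = 125, the angle opposite AC is not acute, so the smallest enclosing circle has AC as diameter.
Centre = midpoint of AC = (3.5, -4), r² = 125/4 = 31.25.
Centre = (3.5, -4).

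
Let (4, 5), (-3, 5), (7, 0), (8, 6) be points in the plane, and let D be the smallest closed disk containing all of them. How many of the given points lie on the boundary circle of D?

The minimum enclosing circle is determined by three boundary points: (-3, 5), (7, 0), (8, 6).
Their circumcentre is (69/26, 99/26) with r² = 11285/338.
The farthest remaining point (4, 5) is at distance² 1093/338 ≤ 11285/338.
The points at distance exactly r from the centre are (-3, 5), (7, 0), (8, 6) — 3 points.

3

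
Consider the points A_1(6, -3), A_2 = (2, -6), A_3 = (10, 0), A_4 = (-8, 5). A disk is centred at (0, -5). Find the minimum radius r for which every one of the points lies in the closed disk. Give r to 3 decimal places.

The required radius is the distance from (0, -5) to the farthest point.
Squared distances: 40, 5, 125, 164.
Maximum is 164, attained at A_4.
r = √164 ≈ 12.806.

12.806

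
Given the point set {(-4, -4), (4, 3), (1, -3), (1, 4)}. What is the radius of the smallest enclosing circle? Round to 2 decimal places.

5.32

The farthest pair is (-4, -4)–(4, 3) with squared distance 113. The circle on this segment as diameter has centre (0, -0.5) and r² = 113/4 = 28.25.
Check (1, -3): distance² to centre = 7.25 ≤ 28.25, so it lies inside.
All remaining points lie in this disk, and no smaller disk contains both endpoints, so this is the minimum enclosing circle.
r = √(28.25) ≈ 5.32.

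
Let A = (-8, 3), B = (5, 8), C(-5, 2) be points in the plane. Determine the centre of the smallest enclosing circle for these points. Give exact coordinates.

Side lengths²: AB² = 194, AC² = 10, BC² = 136.
Since AB² = 194 ≥ 136 + 10 = 146, the angle opposite AB is not acute, so the smallest enclosing circle has AB as diameter.
Centre = midpoint of AB = (-1.5, 5.5), r² = 194/4 = 48.5.
Centre = (-1.5, 5.5).

(-1.5, 5.5)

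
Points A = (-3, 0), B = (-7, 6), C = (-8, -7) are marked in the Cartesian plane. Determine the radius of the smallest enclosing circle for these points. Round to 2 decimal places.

6.52

Side lengths²: AB² = 52, AC² = 74, BC² = 170.
Since BC² = 170 ≥ 74 + 52 = 126, the angle opposite BC is not acute, so the smallest enclosing circle has BC as diameter.
Centre = midpoint of BC = (-7.5, -0.5), r² = 170/4 = 42.5.
r = √(42.5) ≈ 6.52.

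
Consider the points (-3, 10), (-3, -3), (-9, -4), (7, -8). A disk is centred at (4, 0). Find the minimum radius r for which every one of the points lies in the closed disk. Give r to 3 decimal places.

The required radius is the distance from (4, 0) to the farthest point.
Squared distances: 149, 58, 185, 73.
Maximum is 185, attained at (-9, -4).
r = √185 ≈ 13.601.

13.601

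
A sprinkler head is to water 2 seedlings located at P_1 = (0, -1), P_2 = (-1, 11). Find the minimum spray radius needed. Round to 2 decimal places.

6.02

The smallest circle enclosing two points has them as diameter endpoints.
Centre = midpoint = (-0.5, 5); r² = |P_1P_2|²/4 = 145/4 = 36.25.
r = √(36.25) ≈ 6.02.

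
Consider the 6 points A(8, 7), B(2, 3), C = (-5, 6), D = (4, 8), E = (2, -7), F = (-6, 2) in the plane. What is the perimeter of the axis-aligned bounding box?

Width = max x − min x = 8 − (-6) = 14.
Height = max y − min y = 8 − (-7) = 15.
Perimeter = 2(14 + 15) = 58.

58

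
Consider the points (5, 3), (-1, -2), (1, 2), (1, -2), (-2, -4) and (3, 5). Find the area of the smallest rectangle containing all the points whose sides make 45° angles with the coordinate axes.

In coordinates u = x + y, v = x − y the rectangle is axis-aligned; the map (x,y)→(u,v) scales areas by 2.
u-values: 8, -3, 3, -1, -6, 8; range = 8 − (-6) = 14.
v-values: 2, 1, -1, 3, 2, -2; range = 3 − (-2) = 5.
Area = (14 × 5) / 2 = 35.

35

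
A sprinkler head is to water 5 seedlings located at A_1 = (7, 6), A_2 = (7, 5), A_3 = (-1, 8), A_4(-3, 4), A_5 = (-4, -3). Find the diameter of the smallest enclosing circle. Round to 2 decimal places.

A smallest enclosing disk is always determined by at most three of the input points on its boundary.
The farthest pair is A_1–A_5 with squared distance 202. The circle on this segment as diameter has centre (1.5, 1.5) and r² = 202/4 = 50.5.
Check A_2: distance² to centre = 42.5 ≤ 50.5, so it lies inside.
All remaining points lie in this disk, and no smaller disk contains both endpoints, so this is the minimum enclosing circle.
Diameter = 2r = 2√(50.5) ≈ 14.21.

14.21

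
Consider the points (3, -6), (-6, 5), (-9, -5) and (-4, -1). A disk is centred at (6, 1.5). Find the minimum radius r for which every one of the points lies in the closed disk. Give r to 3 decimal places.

The required radius is the distance from (6, 1.5) to the farthest point.
Squared distances: 65.25, 156.25, 267.25, 106.25.
Maximum is 267.25, attained at (-9, -5).
r = √(267.25) ≈ 16.348.

16.348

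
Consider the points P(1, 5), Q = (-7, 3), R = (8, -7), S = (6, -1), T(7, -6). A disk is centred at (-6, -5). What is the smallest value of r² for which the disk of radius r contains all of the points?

200

The required radius is the distance from (-6, -5) to the farthest point.
Squared distances: 149, 65, 200, 160, 170.
Maximum is 200, attained at R.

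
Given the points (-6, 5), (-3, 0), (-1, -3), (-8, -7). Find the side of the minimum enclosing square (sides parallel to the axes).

12

The bounding box has width 7 and height 12.
An axis-aligned square enclosing the set must have side ≥ max(width, height).
So the minimum side is max(7, 12) = 12.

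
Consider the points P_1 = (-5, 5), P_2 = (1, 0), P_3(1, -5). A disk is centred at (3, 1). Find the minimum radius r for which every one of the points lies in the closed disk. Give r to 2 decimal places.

8.94

The required radius is the distance from (3, 1) to the farthest point.
Squared distances: 80, 5, 40.
Maximum is 80, attained at P_1.
r = √80 ≈ 8.94.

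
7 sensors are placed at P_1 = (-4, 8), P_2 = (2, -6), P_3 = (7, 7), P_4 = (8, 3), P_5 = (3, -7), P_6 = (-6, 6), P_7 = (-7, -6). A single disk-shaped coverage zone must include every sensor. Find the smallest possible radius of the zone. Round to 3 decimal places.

The minimum enclosing circle of a finite set is fixed by two of the points (as a diameter) or three (as a circumcircle).
The farthest pair is P_3–P_7 with squared distance 365. The circle on this segment as diameter has centre (0, 0.5) and r² = 365/4 = 91.25.
Check P_1: distance² to centre = 72.25 ≤ 91.25, so it lies inside.
All remaining points lie in this disk, and no smaller disk contains both endpoints, so this is the minimum enclosing circle.
r = √(91.25) ≈ 9.552.

9.552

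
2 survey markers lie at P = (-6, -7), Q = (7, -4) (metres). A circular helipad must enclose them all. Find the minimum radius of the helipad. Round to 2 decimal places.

6.67

The smallest circle enclosing two points has them as diameter endpoints.
Centre = midpoint = (0.5, -5.5); r² = |PQ|²/4 = 178/4 = 44.5.
r = √(44.5) ≈ 6.67.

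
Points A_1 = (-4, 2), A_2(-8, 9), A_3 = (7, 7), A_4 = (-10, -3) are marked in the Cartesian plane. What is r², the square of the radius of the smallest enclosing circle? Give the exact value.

The minimum enclosing circle of a finite set is fixed by two of the points (as a diameter) or three (as a circumcircle).
The farthest pair is A_3–A_4 with squared distance 389. The circle on this segment as diameter has centre (-1.5, 2) and r² = 389/4 = 97.25.
Check A_1: distance² to centre = 6.25 ≤ 97.25, so it lies inside.
All remaining points lie in this disk, and no smaller disk contains both endpoints, so this is the minimum enclosing circle.

97.25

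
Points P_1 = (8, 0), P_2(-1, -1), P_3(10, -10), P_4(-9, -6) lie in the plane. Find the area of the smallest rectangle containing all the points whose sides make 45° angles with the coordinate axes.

In coordinates u = x + y, v = x − y the rectangle is axis-aligned; the map (x,y)→(u,v) scales areas by 2.
u-values: 8, -2, 0, -15; range = 8 − (-15) = 23.
v-values: 8, 0, 20, -3; range = 20 − (-3) = 23.
Area = (23 × 23) / 2 = 264.5.

264.5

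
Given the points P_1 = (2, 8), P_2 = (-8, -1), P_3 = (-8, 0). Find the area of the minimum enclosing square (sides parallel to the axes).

100

The bounding box has width 10 and height 9.
An axis-aligned square enclosing the set must have side ≥ max(width, height).
So the minimum side is max(10, 9) = 10.
Area = 10² = 100.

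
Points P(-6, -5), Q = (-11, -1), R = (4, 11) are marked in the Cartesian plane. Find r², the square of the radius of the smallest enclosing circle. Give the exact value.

93.505625

Side lengths²: PQ² = 41, PR² = 356, QR² = 369.
Since QR² = 369 < 356 + 41 = 397, the triangle is acute, so the smallest enclosing circle is the circumcircle.
Circumcentre = (-2.8, 4.125), r² = 93.505625.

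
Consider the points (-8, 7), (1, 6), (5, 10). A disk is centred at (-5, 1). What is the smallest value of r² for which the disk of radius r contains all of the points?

The required radius is the distance from (-5, 1) to the farthest point.
Squared distances: 45, 61, 181.
Maximum is 181, attained at (5, 10).

181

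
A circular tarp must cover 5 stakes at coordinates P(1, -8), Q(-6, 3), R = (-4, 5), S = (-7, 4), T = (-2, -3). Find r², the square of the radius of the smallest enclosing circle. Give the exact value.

52

The minimum enclosing circle of a finite set is fixed by two of the points (as a diameter) or three (as a circumcircle).
The farthest pair is P–S with squared distance 208. The circle on this segment as diameter has centre (-3, -2) and r² = 208/4 = 52.
Check Q: distance² to centre = 34 ≤ 52, so it lies inside.
All remaining points lie in this disk, and no smaller disk contains both endpoints, so this is the minimum enclosing circle.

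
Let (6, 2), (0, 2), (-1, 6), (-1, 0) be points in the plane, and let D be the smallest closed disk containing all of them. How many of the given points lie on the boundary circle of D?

By Welzl's lemma the MEC is supported by two points (diametrically opposite) or three points (on a circumcircle).
The minimum enclosing circle is determined by three boundary points: (6, 2), (-1, 6), (-1, 0).
Their circumcentre is (27/14, 3) with r² = 3445/196.
The farthest remaining point (0, 2) is at distance² 925/196 ≤ 3445/196.
The points at distance exactly r from the centre are (6, 2), (-1, 6), (-1, 0) — 3 points.

3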